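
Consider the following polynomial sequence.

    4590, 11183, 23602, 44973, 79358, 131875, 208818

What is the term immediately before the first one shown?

1513

First differences: 6593  12419  21371  34385  52517  76943
Second differences: 5826  8952  13014  18132  24426
Third differences: 3126  4062  5118  6294
Fourth differences: 936  1056  1176
Fifth differences: 120  120
The fifth differences are constant at 120.
Work back: 936 − 120 = 816;  3126 − 816 = 2310;  5826 − 2310 = 3516;  6593 − 3516 = 3077;  4590 − 3077 = 1513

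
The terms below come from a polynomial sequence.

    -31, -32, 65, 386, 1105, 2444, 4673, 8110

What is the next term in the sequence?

First differences: -1 , 97 , 321 , 719 , 1339 , 2229 , 3437
Second differences: 98 , 224 , 398 , 620 , 890 , 1208
Third differences: 126 , 174 , 222 , 270 , 318
Fourth differences: 48 , 48 , 48 , 48
Fourth differences constant at 48.
318 + 48 = 366;  1208 + 366 = 1574;  3437 + 1574 = 5011;  8110 + 5011 = 13121

13121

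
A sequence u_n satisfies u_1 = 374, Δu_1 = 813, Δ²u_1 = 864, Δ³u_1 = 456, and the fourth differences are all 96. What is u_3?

2864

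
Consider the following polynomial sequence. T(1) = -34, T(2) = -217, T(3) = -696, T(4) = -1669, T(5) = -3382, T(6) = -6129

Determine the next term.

Δ: -183  -479  -973  -1713  -2747
Δ²: -296  -494  -740  -1034
Δ³: -198  -246  -294
Δ⁴: -48  -48
Fourth differences constant at -48.
-294 − 48 = -342;  -1034 − 342 = -1376;  -2747 − 1376 = -4123;  -6129 − 4123 = -10252

-10252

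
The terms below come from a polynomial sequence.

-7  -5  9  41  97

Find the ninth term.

D1: 2  14  32  56
D2: 12  18  24
D3: 6  6
Third differences constant at 6.
24 + 6 = 30;  56 + 30 = 86;  97 + 86 = 183
30 + 6 = 36;  86 + 36 = 122;  183 + 122 = 305
36 + 6 = 42;  122 + 42 = 164;  305 + 164 = 469
42 + 6 = 48;  164 + 48 = 212;  469 + 212 = 681

681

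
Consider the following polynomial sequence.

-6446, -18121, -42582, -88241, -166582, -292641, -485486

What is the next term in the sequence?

-768697

First differences: -11675 , -24461 , -45659 , -78341 , -126059 , -192845
Second differences: -12786 , -21198 , -32682 , -47718 , -66786
Third differences: -8412 , -11484 , -15036 , -19068
Fourth differences: -3072 , -3552 , -4032
Fifth differences: -480 , -480
Fifth differences constant at -480.
-4032 − 480 = -4512;  -19068 − 4512 = -23580;  -66786 − 23580 = -90366;  -192845 − 90366 = -283211;  -485486 − 283211 = -768697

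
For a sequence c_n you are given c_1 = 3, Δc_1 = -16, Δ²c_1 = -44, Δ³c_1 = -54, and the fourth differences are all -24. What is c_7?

-2193

Build the table forward from the leading diagonal:
D4: -24, -24, -24, -24, -24, -24, -24
D3: -54, -78, -102, -126, -150, -174, -198
D2: -44, -98, -176, -278, -404, -554, -728
D1: -16, -60, -158, -334, -612, -1016, -1570
c: 3, -13, -73, -231, -565, -1177, -2193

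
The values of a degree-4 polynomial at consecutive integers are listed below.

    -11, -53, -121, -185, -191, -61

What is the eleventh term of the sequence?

7039

-42, -68, -64, -6, 130
-26, 4, 58, 136
30, 54, 78
24, 24
Constant fourth difference = 24, so extend:
78 + 24 = 102;  136 + 102 = 238;  130 + 238 = 368;  -61 + 368 = 307
102 + 24 = 126;  238 + 126 = 364;  368 + 364 = 732;  307 + 732 = 1039
126 + 24 = 150;  364 + 150 = 514;  732 + 514 = 1246;  1039 + 1246 = 2285
150 + 24 = 174;  514 + 174 = 688;  1246 + 688 = 1934;  2285 + 1934 = 4219
174 + 24 = 198;  688 + 198 = 886;  1934 + 886 = 2820;  4219 + 2820 = 7039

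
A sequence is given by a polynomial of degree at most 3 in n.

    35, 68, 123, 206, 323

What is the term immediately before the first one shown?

33, 55, 83, 117
22, 28, 34
6, 6
The third differences are constant at 6.
Work back: 22 − 6 = 16;  33 − 16 = 17;  35 − 17 = 18

18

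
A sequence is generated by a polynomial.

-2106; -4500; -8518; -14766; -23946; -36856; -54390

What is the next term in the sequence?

-2394, -4018, -6248, -9180, -12910, -17534
-1624, -2230, -2932, -3730, -4624
-606, -702, -798, -894
-96, -96, -96
Constant fourth difference = -96, so extend:
-894 − 96 = -990;  -4624 − 990 = -5614;  -17534 − 5614 = -23148;  -54390 − 23148 = -77538

-77538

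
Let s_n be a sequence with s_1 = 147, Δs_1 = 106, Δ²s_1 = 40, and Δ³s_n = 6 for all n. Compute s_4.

591

Build the table forward from the leading diagonal:
Third differences: 6  6  6  6
Second differences: 40  46  52  58
First differences: 106  146  192  244
s: 147  253  399  591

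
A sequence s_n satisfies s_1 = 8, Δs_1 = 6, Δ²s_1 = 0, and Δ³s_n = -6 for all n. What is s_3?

20

Build the table forward from the leading diagonal:
Third differences: -6, -6, -6
Second differences: 0, -6, -12
First differences: 6, 6, 0
s: 8, 14, 20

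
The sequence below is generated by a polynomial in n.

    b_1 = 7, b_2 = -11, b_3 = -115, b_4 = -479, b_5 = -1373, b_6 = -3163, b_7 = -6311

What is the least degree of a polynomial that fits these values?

4

D1: -18, -104, -364, -894, -1790, -3148
D2: -86, -260, -530, -896, -1358
D3: -174, -270, -366, -462
D4: -96, -96, -96
The fourth differences are constant, so the polynomial has degree 4.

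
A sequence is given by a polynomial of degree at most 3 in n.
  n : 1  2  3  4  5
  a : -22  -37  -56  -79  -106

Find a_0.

-11

First differences: -15, -19, -23, -27
Second differences: -4, -4, -4
The second differences are constant at -4.
Work back: -15 + 4 = -11;  -22 + 11 = -11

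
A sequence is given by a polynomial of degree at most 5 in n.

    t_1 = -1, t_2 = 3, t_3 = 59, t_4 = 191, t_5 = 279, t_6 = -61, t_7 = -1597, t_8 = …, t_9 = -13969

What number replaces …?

-5601

Using the first 7 terms:
First differences: 4, 56, 132, 88, -340, -1536
Second differences: 52, 76, -44, -428, -1196
Third differences: 24, -120, -384, -768
Fourth differences: -144, -264, -384
Fifth differences: -120, -120
Constant fifth difference = -120.
Extend forward: -384 − 120 = -504;  -768 − 504 = -1272;  -1196 − 1272 = -2468;  -1536 − 2468 = -4004;  -1597 − 4004 = -5601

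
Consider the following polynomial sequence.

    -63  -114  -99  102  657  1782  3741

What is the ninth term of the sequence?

11457

-51  15  201  555  1125  1959
66  186  354  570  834
120  168  216  264
48  48  48
The fourth differences are constant (48).
264 + 48 = 312;  834 + 312 = 1146;  1959 + 1146 = 3105;  3741 + 3105 = 6846
312 + 48 = 360;  1146 + 360 = 1506;  3105 + 1506 = 4611;  6846 + 4611 = 11457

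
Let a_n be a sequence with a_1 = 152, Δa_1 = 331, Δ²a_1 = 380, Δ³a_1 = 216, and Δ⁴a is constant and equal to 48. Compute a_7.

12878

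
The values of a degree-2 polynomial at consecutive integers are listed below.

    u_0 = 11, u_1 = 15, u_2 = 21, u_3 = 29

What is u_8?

4, 6, 8
2, 2
Second differences constant at 2.
8 + 2 = 10;  29 + 10 = 39
10 + 2 = 12;  39 + 12 = 51
12 + 2 = 14;  51 + 14 = 65
14 + 2 = 16;  65 + 16 = 81
16 + 2 = 18;  81 + 18 = 99

99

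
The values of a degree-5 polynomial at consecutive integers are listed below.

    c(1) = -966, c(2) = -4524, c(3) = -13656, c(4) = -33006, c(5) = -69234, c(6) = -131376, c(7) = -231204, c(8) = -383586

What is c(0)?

6

D1: -3558, -9132, -19350, -36228, -62142, -99828, -152382
D2: -5574, -10218, -16878, -25914, -37686, -52554
D3: -4644, -6660, -9036, -11772, -14868
D4: -2016, -2376, -2736, -3096
D5: -360, -360, -360
The fifth differences are constant at -360.
Work back: -2016 + 360 = -1656;  -4644 + 1656 = -2988;  -5574 + 2988 = -2586;  -3558 + 2586 = -972;  -966 + 972 = 6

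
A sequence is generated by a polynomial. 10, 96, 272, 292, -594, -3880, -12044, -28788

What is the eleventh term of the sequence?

-190920

First differences: 86 , 176 , 20 , -886 , -3286 , -8164 , -16744
Second differences: 90 , -156 , -906 , -2400 , -4878 , -8580
Third differences: -246 , -750 , -1494 , -2478 , -3702
Fourth differences: -504 , -744 , -984 , -1224
Fifth differences: -240 , -240 , -240
The fifth differences are constant (-240).
-1224 − 240 = -1464;  -3702 − 1464 = -5166;  -8580 − 5166 = -13746;  -16744 − 13746 = -30490;  -28788 − 30490 = -59278
-1464 − 240 = -1704;  -5166 − 1704 = -6870;  -13746 − 6870 = -20616;  -30490 − 20616 = -51106;  -59278 − 51106 = -110384
-1704 − 240 = -1944;  -6870 − 1944 = -8814;  -20616 − 8814 = -29430;  -51106 − 29430 = -80536;  -110384 − 80536 = -190920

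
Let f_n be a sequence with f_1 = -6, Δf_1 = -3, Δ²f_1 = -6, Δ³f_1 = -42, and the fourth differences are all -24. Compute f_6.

-621

Build the table forward from the leading diagonal:
Fourth differences: -24  -24  -24  -24  -24  -24
Third differences: -42  -66  -90  -114  -138  -162
Second differences: -6  -48  -114  -204  -318  -456
First differences: -3  -9  -57  -171  -375  -693
f: -6  -9  -18  -75  -246  -621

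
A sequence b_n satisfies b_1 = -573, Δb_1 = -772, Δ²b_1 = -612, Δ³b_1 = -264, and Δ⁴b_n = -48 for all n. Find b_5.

Build the table forward from the leading diagonal:
Fourth differences: -48, -48, -48, -48, -48
Third differences: -264, -312, -360, -408, -456
Second differences: -612, -876, -1188, -1548, -1956
First differences: -772, -1384, -2260, -3448, -4996
b: -573, -1345, -2729, -4989, -8437

-8437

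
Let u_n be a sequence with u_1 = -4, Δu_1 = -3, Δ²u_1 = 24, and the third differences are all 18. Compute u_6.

401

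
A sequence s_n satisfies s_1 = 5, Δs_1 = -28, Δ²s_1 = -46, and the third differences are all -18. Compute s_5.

-455

Build the table forward from the leading diagonal:
Third differences: -18  -18  -18  -18  -18
Second differences: -46  -64  -82  -100  -118
First differences: -28  -74  -138  -220  -320
s: 5  -23  -97  -235  -455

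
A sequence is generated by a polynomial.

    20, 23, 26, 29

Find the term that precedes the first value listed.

Δ: 3, 3, 3
The first differences are constant at 3.
Work back: 20 − 3 = 17

17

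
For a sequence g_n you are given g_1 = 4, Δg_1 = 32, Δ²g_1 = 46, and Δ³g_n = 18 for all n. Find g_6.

Build the table forward from the leading diagonal:
Δ³: 18, 18, 18, 18, 18, 18
Δ²: 46, 64, 82, 100, 118, 136
Δ: 32, 78, 142, 224, 324, 442
g: 4, 36, 114, 256, 480, 804

804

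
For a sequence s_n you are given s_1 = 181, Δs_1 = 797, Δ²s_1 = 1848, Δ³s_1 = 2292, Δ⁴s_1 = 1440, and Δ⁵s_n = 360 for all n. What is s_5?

25065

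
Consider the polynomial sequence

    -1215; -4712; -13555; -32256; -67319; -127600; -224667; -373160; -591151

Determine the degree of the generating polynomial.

5

D1: -3497, -8843, -18701, -35063, -60281, -97067, -148493, -217991
D2: -5346, -9858, -16362, -25218, -36786, -51426, -69498
D3: -4512, -6504, -8856, -11568, -14640, -18072
D4: -1992, -2352, -2712, -3072, -3432
D5: -360, -360, -360, -360
The fifth differences are constant, so the polynomial has degree 5.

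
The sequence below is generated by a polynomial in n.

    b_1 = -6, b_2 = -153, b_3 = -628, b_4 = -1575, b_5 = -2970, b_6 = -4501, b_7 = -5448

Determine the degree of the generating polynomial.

5

First differences: -147, -475, -947, -1395, -1531, -947
Second differences: -328, -472, -448, -136, 584
Third differences: -144, 24, 312, 720
Fourth differences: 168, 288, 408
Fifth differences: 120, 120
The fifth differences are constant, so the polynomial has degree 5.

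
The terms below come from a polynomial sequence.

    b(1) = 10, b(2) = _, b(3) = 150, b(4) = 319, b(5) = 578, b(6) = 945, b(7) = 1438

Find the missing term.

Using the last 5 terms:
169  259  367  493
90  108  126
18  18
Constant third difference = 18.
Extend backward: 90 − 18 = 72;  169 − 72 = 97;  150 − 97 = 53

53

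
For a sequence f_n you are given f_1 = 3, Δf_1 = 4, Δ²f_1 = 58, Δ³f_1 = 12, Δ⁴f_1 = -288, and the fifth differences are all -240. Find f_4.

201

Build the table forward from the leading diagonal:
Δ⁵: -240  -240  -240  -240
Δ⁴: -288  -528  -768  -1008
Δ³: 12  -276  -804  -1572
Δ²: 58  70  -206  -1010
Δ: 4  62  132  -74
f: 3  7  69  201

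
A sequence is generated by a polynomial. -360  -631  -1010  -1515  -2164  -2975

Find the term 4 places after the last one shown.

-8199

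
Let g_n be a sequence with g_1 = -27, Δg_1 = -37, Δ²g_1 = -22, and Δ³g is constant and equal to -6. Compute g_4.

Build the table forward from the leading diagonal:
D3: -6, -6, -6, -6
D2: -22, -28, -34, -40
D1: -37, -59, -87, -121
g: -27, -64, -123, -210

-210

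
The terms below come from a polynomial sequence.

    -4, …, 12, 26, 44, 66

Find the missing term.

Using the last 4 terms:
First differences: 14, 18, 22
Second differences: 4, 4
Constant second difference = 4.
Extend backward: 14 − 4 = 10;  12 − 10 = 2

2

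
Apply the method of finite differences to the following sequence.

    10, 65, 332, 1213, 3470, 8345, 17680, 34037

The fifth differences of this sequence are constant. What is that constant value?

120

D1: 55, 267, 881, 2257, 4875, 9335, 16357
D2: 212, 614, 1376, 2618, 4460, 7022
D3: 402, 762, 1242, 1842, 2562
D4: 360, 480, 600, 720
D5: 120, 120, 120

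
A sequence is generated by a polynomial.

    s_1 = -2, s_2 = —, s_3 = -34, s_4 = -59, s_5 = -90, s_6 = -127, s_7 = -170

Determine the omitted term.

Using the last 5 terms:
D1: -25  -31  -37  -43
D2: -6  -6  -6
Constant second difference = -6.
Extend backward: -25 + 6 = -19;  -34 + 19 = -15

-15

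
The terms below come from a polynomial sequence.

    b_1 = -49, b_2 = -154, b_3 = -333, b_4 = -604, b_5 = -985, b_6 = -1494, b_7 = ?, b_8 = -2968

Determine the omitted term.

-2149

Using the first 6 terms:
First differences: -105  -179  -271  -381  -509
Second differences: -74  -92  -110  -128
Third differences: -18  -18  -18
Constant third difference = -18.
Extend forward: -128 − 18 = -146;  -509 − 146 = -655;  -1494 − 655 = -2149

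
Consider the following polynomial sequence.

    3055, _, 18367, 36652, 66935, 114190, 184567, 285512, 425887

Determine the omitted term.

Using the last 7 terms:
First differences: 18285  30283  47255  70377  100945  140375
Second differences: 11998  16972  23122  30568  39430
Third differences: 4974  6150  7446  8862
Fourth differences: 1176  1296  1416
Fifth differences: 120  120
Constant fifth difference = 120.
Extend backward: 1176 − 120 = 1056;  4974 − 1056 = 3918;  11998 − 3918 = 8080;  18285 − 8080 = 10205;  18367 − 10205 = 8162

8162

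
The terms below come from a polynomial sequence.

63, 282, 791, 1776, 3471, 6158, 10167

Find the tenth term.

D1: 219  509  985  1695  2687  4009
D2: 290  476  710  992  1322
D3: 186  234  282  330
D4: 48  48  48
The fourth differences are constant (48).
330 + 48 = 378;  1322 + 378 = 1700;  4009 + 1700 = 5709;  10167 + 5709 = 15876
378 + 48 = 426;  1700 + 426 = 2126;  5709 + 2126 = 7835;  15876 + 7835 = 23711
426 + 48 = 474;  2126 + 474 = 2600;  7835 + 2600 = 10435;  23711 + 10435 = 34146

34146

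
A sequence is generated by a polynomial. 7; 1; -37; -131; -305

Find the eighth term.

-1547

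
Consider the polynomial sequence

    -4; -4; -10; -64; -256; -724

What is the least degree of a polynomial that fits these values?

4

D1: 0, -6, -54, -192, -468
D2: -6, -48, -138, -276
D3: -42, -90, -138
D4: -48, -48
The fourth differences are constant, so the polynomial has degree 4.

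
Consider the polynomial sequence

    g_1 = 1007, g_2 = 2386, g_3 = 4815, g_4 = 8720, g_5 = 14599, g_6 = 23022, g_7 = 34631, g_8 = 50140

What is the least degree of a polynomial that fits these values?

First differences: 1379, 2429, 3905, 5879, 8423, 11609, 15509
Second differences: 1050, 1476, 1974, 2544, 3186, 3900
Third differences: 426, 498, 570, 642, 714
Fourth differences: 72, 72, 72, 72
The fourth differences are constant, so the polynomial has degree 4.

4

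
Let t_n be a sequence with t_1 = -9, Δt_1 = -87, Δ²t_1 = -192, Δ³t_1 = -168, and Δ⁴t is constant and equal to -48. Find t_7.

-7491

Build the table forward from the leading diagonal:
D4: -48  -48  -48  -48  -48  -48  -48
D3: -168  -216  -264  -312  -360  -408  -456
D2: -192  -360  -576  -840  -1152  -1512  -1920
D1: -87  -279  -639  -1215  -2055  -3207  -4719
t: -9  -96  -375  -1014  -2229  -4284  -7491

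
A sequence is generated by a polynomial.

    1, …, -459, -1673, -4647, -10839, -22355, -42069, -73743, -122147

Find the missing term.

Using the last 8 terms:
First differences: -1214, -2974, -6192, -11516, -19714, -31674, -48404
Second differences: -1760, -3218, -5324, -8198, -11960, -16730
Third differences: -1458, -2106, -2874, -3762, -4770
Fourth differences: -648, -768, -888, -1008
Fifth differences: -120, -120, -120
Constant fifth difference = -120.
Extend backward: -648 + 120 = -528;  -1458 + 528 = -930;  -1760 + 930 = -830;  -1214 + 830 = -384;  -459 + 384 = -75

-75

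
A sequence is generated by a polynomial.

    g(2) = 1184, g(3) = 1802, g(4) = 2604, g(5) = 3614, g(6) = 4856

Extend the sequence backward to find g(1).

First differences: 618, 802, 1010, 1242
Second differences: 184, 208, 232
Third differences: 24, 24
The third differences are constant at 24.
Work back: 184 − 24 = 160;  618 − 160 = 458;  1184 − 458 = 726

726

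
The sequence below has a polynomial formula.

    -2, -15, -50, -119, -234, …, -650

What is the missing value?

-407

Using the first 5 terms:
-13  -35  -69  -115
-22  -34  -46
-12  -12
Constant third difference = -12.
Extend forward: -46 − 12 = -58;  -115 − 58 = -173;  -234 − 173 = -407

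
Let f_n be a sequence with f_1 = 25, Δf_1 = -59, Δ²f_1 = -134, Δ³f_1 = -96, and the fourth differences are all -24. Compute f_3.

Build the table forward from the leading diagonal:
D4: -24  -24  -24
D3: -96  -120  -144
D2: -134  -230  -350
D1: -59  -193  -423
f: 25  -34  -227

-227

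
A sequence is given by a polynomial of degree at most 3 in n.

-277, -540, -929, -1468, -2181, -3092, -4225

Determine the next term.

-263, -389, -539, -713, -911, -1133
-126, -150, -174, -198, -222
-24, -24, -24, -24
Third differences constant at -24.
-222 − 24 = -246;  -1133 − 246 = -1379;  -4225 − 1379 = -5604

-5604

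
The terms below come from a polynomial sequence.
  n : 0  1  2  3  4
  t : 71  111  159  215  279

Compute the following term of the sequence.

Δ: 40 , 48 , 56 , 64
Δ²: 8 , 8 , 8
Constant second difference = 8, so extend:
64 + 8 = 72;  279 + 72 = 351

351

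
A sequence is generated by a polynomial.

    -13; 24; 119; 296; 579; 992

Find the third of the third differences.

D1: 37, 95, 177, 283, 413
D2: 58, 82, 106, 130
D3: 24, 24, 24

24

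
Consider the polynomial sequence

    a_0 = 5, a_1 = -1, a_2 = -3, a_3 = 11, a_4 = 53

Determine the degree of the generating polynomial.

Δ: -6, -2, 14, 42
Δ²: 4, 16, 28
Δ³: 12, 12
The third differences are constant, so the polynomial has degree 3.

3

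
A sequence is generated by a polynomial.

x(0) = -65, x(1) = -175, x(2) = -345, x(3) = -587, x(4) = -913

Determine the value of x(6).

Δ: -110  -170  -242  -326
Δ²: -60  -72  -84
Δ³: -12  -12
Third differences constant at -12.
-84 − 12 = -96;  -326 − 96 = -422;  -913 − 422 = -1335
-96 − 12 = -108;  -422 − 108 = -530;  -1335 − 530 = -1865

-1865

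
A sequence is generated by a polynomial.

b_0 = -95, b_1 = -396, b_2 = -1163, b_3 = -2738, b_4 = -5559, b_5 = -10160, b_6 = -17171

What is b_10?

D1: -301, -767, -1575, -2821, -4601, -7011
D2: -466, -808, -1246, -1780, -2410
D3: -342, -438, -534, -630
D4: -96, -96, -96
The fourth differences are constant (-96).
-630 − 96 = -726;  -2410 − 726 = -3136;  -7011 − 3136 = -10147;  -17171 − 10147 = -27318
-726 − 96 = -822;  -3136 − 822 = -3958;  -10147 − 3958 = -14105;  -27318 − 14105 = -41423
-822 − 96 = -918;  -3958 − 918 = -4876;  -14105 − 4876 = -18981;  -41423 − 18981 = -60404
-918 − 96 = -1014;  -4876 − 1014 = -5890;  -18981 − 5890 = -24871;  -60404 − 24871 = -85275

-85275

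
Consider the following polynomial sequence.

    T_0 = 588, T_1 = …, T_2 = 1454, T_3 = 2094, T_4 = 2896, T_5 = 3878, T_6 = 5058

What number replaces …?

958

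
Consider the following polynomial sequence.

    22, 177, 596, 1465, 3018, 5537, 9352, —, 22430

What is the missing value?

Using the first 7 terms:
Δ: 155, 419, 869, 1553, 2519, 3815
Δ²: 264, 450, 684, 966, 1296
Δ³: 186, 234, 282, 330
Δ⁴: 48, 48, 48
Constant fourth difference = 48.
Extend forward: 330 + 48 = 378;  1296 + 378 = 1674;  3815 + 1674 = 5489;  9352 + 5489 = 14841

14841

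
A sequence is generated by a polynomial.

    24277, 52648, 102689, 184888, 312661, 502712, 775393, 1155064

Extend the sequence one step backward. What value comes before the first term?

9656

28371, 50041, 82199, 127773, 190051, 272681, 379671
21670, 32158, 45574, 62278, 82630, 106990
10488, 13416, 16704, 20352, 24360
2928, 3288, 3648, 4008
360, 360, 360
The fifth differences are constant at 360.
Work back: 2928 − 360 = 2568;  10488 − 2568 = 7920;  21670 − 7920 = 13750;  28371 − 13750 = 14621;  24277 − 14621 = 9656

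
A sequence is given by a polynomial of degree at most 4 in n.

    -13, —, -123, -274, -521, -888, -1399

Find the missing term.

Using the last 5 terms:
Δ: -151, -247, -367, -511
Δ²: -96, -120, -144
Δ³: -24, -24
Constant third difference = -24.
Extend backward: -96 + 24 = -72;  -151 + 72 = -79;  -123 + 79 = -44

-44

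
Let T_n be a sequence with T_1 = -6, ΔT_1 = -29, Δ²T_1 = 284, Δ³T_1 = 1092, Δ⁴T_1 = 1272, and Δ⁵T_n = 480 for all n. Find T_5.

7222

Build the table forward from the leading diagonal:
Fifth differences: 480  480  480  480  480
Fourth differences: 1272  1752  2232  2712  3192
Third differences: 1092  2364  4116  6348  9060
Second differences: 284  1376  3740  7856  14204
First differences: -29  255  1631  5371  13227
T: -6  -35  220  1851  7222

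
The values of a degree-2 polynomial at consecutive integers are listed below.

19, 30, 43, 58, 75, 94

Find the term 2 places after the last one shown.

D1: 11, 13, 15, 17, 19
D2: 2, 2, 2, 2
The second differences are constant (2).
19 + 2 = 21;  94 + 21 = 115
21 + 2 = 23;  115 + 23 = 138

138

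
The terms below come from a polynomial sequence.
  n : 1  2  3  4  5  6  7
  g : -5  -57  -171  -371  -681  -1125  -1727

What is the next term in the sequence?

-2511

Δ: -52, -114, -200, -310, -444, -602
Δ²: -62, -86, -110, -134, -158
Δ³: -24, -24, -24, -24
The third differences are constant (-24).
-158 − 24 = -182;  -602 − 182 = -784;  -1727 − 784 = -2511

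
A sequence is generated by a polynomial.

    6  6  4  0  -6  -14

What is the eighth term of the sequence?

D1: 0 , -2 , -4 , -6 , -8
D2: -2 , -2 , -2 , -2
The second differences are constant (-2).
-8 − 2 = -10;  -14 − 10 = -24
-10 − 2 = -12;  -24 − 12 = -36

-36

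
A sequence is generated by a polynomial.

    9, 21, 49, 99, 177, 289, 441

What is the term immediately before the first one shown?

First differences: 12  28  50  78  112  152
Second differences: 16  22  28  34  40
Third differences: 6  6  6  6
The third differences are constant at 6.
Work back: 16 − 6 = 10;  12 − 10 = 2;  9 − 2 = 7

7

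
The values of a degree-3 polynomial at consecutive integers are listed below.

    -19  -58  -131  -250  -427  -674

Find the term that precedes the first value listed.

D1: -39  -73  -119  -177  -247
D2: -34  -46  -58  -70
D3: -12  -12  -12
The third differences are constant at -12.
Work back: -34 + 12 = -22;  -39 + 22 = -17;  -19 + 17 = -2

-2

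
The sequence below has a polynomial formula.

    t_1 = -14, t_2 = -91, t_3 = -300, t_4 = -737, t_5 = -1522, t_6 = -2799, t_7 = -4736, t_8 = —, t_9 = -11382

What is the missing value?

-7525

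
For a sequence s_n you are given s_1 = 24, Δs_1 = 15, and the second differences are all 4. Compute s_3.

58

Build the table forward from the leading diagonal:
Δ²: 4, 4, 4
Δ: 15, 19, 23
s: 24, 39, 58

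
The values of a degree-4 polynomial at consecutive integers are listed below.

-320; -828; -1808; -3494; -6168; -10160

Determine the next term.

First differences: -508, -980, -1686, -2674, -3992
Second differences: -472, -706, -988, -1318
Third differences: -234, -282, -330
Fourth differences: -48, -48
The fourth differences are constant (-48).
-330 − 48 = -378;  -1318 − 378 = -1696;  -3992 − 1696 = -5688;  -10160 − 5688 = -15848

-15848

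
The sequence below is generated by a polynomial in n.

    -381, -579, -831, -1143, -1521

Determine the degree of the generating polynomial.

Δ: -198, -252, -312, -378
Δ²: -54, -60, -66
Δ³: -6, -6
The third differences are constant, so the polynomial has degree 3.

3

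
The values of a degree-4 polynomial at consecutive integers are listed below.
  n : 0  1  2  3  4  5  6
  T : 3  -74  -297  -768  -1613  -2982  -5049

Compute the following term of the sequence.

-8012

D1: -77, -223, -471, -845, -1369, -2067
D2: -146, -248, -374, -524, -698
D3: -102, -126, -150, -174
D4: -24, -24, -24
Fourth differences constant at -24.
-174 − 24 = -198;  -698 − 198 = -896;  -2067 − 896 = -2963;  -5049 − 2963 = -8012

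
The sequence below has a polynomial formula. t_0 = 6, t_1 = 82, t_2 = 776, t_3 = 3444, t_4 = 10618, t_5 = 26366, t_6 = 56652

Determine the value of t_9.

First differences: 76, 694, 2668, 7174, 15748, 30286
Second differences: 618, 1974, 4506, 8574, 14538
Third differences: 1356, 2532, 4068, 5964
Fourth differences: 1176, 1536, 1896
Fifth differences: 360, 360
Fifth differences constant at 360.
1896 + 360 = 2256;  5964 + 2256 = 8220;  14538 + 8220 = 22758;  30286 + 22758 = 53044;  56652 + 53044 = 109696
2256 + 360 = 2616;  8220 + 2616 = 10836;  22758 + 10836 = 33594;  53044 + 33594 = 86638;  109696 + 86638 = 196334
2616 + 360 = 2976;  10836 + 2976 = 13812;  33594 + 13812 = 47406;  86638 + 47406 = 134044;  196334 + 134044 = 330378

330378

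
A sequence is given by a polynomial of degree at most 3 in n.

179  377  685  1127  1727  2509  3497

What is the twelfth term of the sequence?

12367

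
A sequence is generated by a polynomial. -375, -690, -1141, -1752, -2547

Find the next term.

First differences: -315, -451, -611, -795
Second differences: -136, -160, -184
Third differences: -24, -24
Constant third difference = -24, so extend:
-184 − 24 = -208;  -795 − 208 = -1003;  -2547 − 1003 = -3550

-3550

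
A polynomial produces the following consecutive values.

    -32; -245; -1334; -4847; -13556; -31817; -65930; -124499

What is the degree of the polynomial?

5

First differences: -213, -1089, -3513, -8709, -18261, -34113, -58569
Second differences: -876, -2424, -5196, -9552, -15852, -24456
Third differences: -1548, -2772, -4356, -6300, -8604
Fourth differences: -1224, -1584, -1944, -2304
Fifth differences: -360, -360, -360
The fifth differences are constant, so the polynomial has degree 5.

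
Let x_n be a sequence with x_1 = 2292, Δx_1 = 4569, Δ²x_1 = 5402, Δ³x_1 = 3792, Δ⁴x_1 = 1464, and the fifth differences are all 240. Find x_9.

Build the table forward from the leading diagonal:
D5: 240  240  240  240  240  240  240  240  240
D4: 1464  1704  1944  2184  2424  2664  2904  3144  3384
D3: 3792  5256  6960  8904  11088  13512  16176  19080  22224
D2: 5402  9194  14450  21410  30314  41402  54914  71090  90170
D1: 4569  9971  19165  33615  55025  85339  126741  181655  252745
x: 2292  6861  16832  35997  69612  124637  209976  336717  518372

518372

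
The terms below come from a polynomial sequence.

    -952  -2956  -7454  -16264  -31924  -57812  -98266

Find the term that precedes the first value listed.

-224

Δ: -2004, -4498, -8810, -15660, -25888, -40454
Δ²: -2494, -4312, -6850, -10228, -14566
Δ³: -1818, -2538, -3378, -4338
Δ⁴: -720, -840, -960
Δ⁵: -120, -120
The fifth differences are constant at -120.
Work back: -720 + 120 = -600;  -1818 + 600 = -1218;  -2494 + 1218 = -1276;  -2004 + 1276 = -728;  -952 + 728 = -224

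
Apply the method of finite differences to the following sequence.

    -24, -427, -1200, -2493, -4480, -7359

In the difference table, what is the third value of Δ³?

Δ: -403, -773, -1293, -1987, -2879
Δ²: -370, -520, -694, -892
Δ³: -150, -174, -198
Δ⁴: -24, -24

-198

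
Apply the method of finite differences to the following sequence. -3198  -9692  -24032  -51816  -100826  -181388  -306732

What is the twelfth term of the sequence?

-2316872

First differences: -6494, -14340, -27784, -49010, -80562, -125344
Second differences: -7846, -13444, -21226, -31552, -44782
Third differences: -5598, -7782, -10326, -13230
Fourth differences: -2184, -2544, -2904
Fifth differences: -360, -360
Fifth differences constant at -360.
-2904 − 360 = -3264;  -13230 − 3264 = -16494;  -44782 − 16494 = -61276;  -125344 − 61276 = -186620;  -306732 − 186620 = -493352
-3264 − 360 = -3624;  -16494 − 3624 = -20118;  -61276 − 20118 = -81394;  -186620 − 81394 = -268014;  -493352 − 268014 = -761366
-3624 − 360 = -3984;  -20118 − 3984 = -24102;  -81394 − 24102 = -105496;  -268014 − 105496 = -373510;  -761366 − 373510 = -1134876
-3984 − 360 = -4344;  -24102 − 4344 = -28446;  -105496 − 28446 = -133942;  -373510 − 133942 = -507452;  -1134876 − 507452 = -1642328
-4344 − 360 = -4704;  -28446 − 4704 = -33150;  -133942 − 33150 = -167092;  -507452 − 167092 = -674544;  -1642328 − 674544 = -2316872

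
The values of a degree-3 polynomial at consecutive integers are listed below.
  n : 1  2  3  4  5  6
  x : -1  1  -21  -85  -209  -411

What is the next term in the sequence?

Δ: 2  -22  -64  -124  -202
Δ²: -24  -42  -60  -78
Δ³: -18  -18  -18
Third differences constant at -18.
-78 − 18 = -96;  -202 − 96 = -298;  -411 − 298 = -709

-709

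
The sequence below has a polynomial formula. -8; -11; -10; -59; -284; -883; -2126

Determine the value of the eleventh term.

D1: -3 , 1 , -49 , -225 , -599 , -1243
D2: 4 , -50 , -176 , -374 , -644
D3: -54 , -126 , -198 , -270
D4: -72 , -72 , -72
Constant fourth difference = -72, so extend:
-270 − 72 = -342;  -644 − 342 = -986;  -1243 − 986 = -2229;  -2126 − 2229 = -4355
-342 − 72 = -414;  -986 − 414 = -1400;  -2229 − 1400 = -3629;  -4355 − 3629 = -7984
-414 − 72 = -486;  -1400 − 486 = -1886;  -3629 − 1886 = -5515;  -7984 − 5515 = -13499
-486 − 72 = -558;  -1886 − 558 = -2444;  -5515 − 2444 = -7959;  -13499 − 7959 = -21458

-21458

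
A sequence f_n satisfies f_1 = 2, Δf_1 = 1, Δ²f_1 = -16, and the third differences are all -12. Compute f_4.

Build the table forward from the leading diagonal:
D3: -12  -12  -12  -12
D2: -16  -28  -40  -52
D1: 1  -15  -43  -83
f: 2  3  -12  -55

-55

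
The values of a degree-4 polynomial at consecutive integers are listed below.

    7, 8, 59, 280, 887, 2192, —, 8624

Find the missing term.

Using the first 6 terms:
D1: 1, 51, 221, 607, 1305
D2: 50, 170, 386, 698
D3: 120, 216, 312
D4: 96, 96
Constant fourth difference = 96.
Extend forward: 312 + 96 = 408;  698 + 408 = 1106;  1305 + 1106 = 2411;  2192 + 2411 = 4603

4603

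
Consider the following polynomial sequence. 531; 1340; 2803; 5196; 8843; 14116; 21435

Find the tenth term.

60588

809  1463  2393  3647  5273  7319
654  930  1254  1626  2046
276  324  372  420
48  48  48
Fourth differences constant at 48.
420 + 48 = 468;  2046 + 468 = 2514;  7319 + 2514 = 9833;  21435 + 9833 = 31268
468 + 48 = 516;  2514 + 516 = 3030;  9833 + 3030 = 12863;  31268 + 12863 = 44131
516 + 48 = 564;  3030 + 564 = 3594;  12863 + 3594 = 16457;  44131 + 16457 = 60588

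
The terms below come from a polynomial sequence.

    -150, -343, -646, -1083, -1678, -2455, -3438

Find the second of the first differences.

First differences: -193, -303, -437, -595, -777, -983
Second differences: -110, -134, -158, -182, -206
Third differences: -24, -24, -24, -24

-303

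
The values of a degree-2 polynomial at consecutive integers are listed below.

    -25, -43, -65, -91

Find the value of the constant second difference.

First differences: -18, -22, -26
Second differences: -4, -4

-4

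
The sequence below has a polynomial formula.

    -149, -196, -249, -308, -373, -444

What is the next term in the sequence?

-521

D1: -47, -53, -59, -65, -71
D2: -6, -6, -6, -6
Constant second difference = -6, so extend:
-71 − 6 = -77;  -444 − 77 = -521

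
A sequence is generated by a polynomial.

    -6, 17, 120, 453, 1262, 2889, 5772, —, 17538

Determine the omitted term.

10445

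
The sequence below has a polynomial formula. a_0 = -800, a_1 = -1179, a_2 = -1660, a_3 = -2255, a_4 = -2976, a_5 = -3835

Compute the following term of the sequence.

-4844

D1: -379 , -481 , -595 , -721 , -859
D2: -102 , -114 , -126 , -138
D3: -12 , -12 , -12
The third differences are constant (-12).
-138 − 12 = -150;  -859 − 150 = -1009;  -3835 − 1009 = -4844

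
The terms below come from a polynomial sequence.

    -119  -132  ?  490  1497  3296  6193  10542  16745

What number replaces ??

17

Using the last 6 terms:
Δ: 1007, 1799, 2897, 4349, 6203
Δ²: 792, 1098, 1452, 1854
Δ³: 306, 354, 402
Δ⁴: 48, 48
Constant fourth difference = 48.
Extend backward: 306 − 48 = 258;  792 − 258 = 534;  1007 − 534 = 473;  490 − 473 = 17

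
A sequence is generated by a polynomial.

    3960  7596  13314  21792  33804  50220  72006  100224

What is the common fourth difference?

D1: 3636, 5718, 8478, 12012, 16416, 21786, 28218
D2: 2082, 2760, 3534, 4404, 5370, 6432
D3: 678, 774, 870, 966, 1062
D4: 96, 96, 96, 96

96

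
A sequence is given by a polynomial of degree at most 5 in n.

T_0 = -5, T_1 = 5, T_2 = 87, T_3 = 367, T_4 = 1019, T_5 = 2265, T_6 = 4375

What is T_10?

First differences: 10  82  280  652  1246  2110
Second differences: 72  198  372  594  864
Third differences: 126  174  222  270
Fourth differences: 48  48  48
Constant fourth difference = 48, so extend:
270 + 48 = 318;  864 + 318 = 1182;  2110 + 1182 = 3292;  4375 + 3292 = 7667
318 + 48 = 366;  1182 + 366 = 1548;  3292 + 1548 = 4840;  7667 + 4840 = 12507
366 + 48 = 414;  1548 + 414 = 1962;  4840 + 1962 = 6802;  12507 + 6802 = 19309
414 + 48 = 462;  1962 + 462 = 2424;  6802 + 2424 = 9226;  19309 + 9226 = 28535

28535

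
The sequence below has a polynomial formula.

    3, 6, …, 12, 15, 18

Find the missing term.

9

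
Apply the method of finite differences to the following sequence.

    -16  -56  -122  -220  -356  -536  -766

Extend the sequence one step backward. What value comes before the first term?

4

Δ: -40, -66, -98, -136, -180, -230
Δ²: -26, -32, -38, -44, -50
Δ³: -6, -6, -6, -6
The third differences are constant at -6.
Work back: -26 + 6 = -20;  -40 + 20 = -20;  -16 + 20 = 4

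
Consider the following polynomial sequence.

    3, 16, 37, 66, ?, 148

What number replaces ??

103

Using the first 4 terms:
First differences: 13  21  29
Second differences: 8  8
Constant second difference = 8.
Extend forward: 29 + 8 = 37;  66 + 37 = 103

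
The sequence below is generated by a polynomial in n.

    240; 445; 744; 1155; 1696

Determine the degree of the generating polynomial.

3

First differences: 205, 299, 411, 541
Second differences: 94, 112, 130
Third differences: 18, 18
The third differences are constant, so the polynomial has degree 3.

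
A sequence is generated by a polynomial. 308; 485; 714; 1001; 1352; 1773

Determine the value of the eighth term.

2849

177, 229, 287, 351, 421
52, 58, 64, 70
6, 6, 6
Constant third difference = 6, so extend:
70 + 6 = 76;  421 + 76 = 497;  1773 + 497 = 2270
76 + 6 = 82;  497 + 82 = 579;  2270 + 579 = 2849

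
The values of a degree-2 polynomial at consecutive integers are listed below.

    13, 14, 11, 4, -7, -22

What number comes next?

Δ: 1 , -3 , -7 , -11 , -15
Δ²: -4 , -4 , -4 , -4
The second differences are constant (-4).
-15 − 4 = -19;  -22 − 19 = -41

-41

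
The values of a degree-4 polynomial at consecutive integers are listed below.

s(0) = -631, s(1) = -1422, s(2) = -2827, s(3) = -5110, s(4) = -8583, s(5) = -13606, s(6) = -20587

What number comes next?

Δ: -791, -1405, -2283, -3473, -5023, -6981
Δ²: -614, -878, -1190, -1550, -1958
Δ³: -264, -312, -360, -408
Δ⁴: -48, -48, -48
The fourth differences are constant (-48).
-408 − 48 = -456;  -1958 − 456 = -2414;  -6981 − 2414 = -9395;  -20587 − 9395 = -29982

-29982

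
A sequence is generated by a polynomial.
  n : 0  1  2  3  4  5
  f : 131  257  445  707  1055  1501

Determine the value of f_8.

3547

D1: 126, 188, 262, 348, 446
D2: 62, 74, 86, 98
D3: 12, 12, 12
Constant third difference = 12, so extend:
98 + 12 = 110;  446 + 110 = 556;  1501 + 556 = 2057
110 + 12 = 122;  556 + 122 = 678;  2057 + 678 = 2735
122 + 12 = 134;  678 + 134 = 812;  2735 + 812 = 3547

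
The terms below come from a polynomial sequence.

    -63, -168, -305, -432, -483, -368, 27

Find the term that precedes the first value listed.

-8

-105  -137  -127  -51  115  395
-32  10  76  166  280
42  66  90  114
24  24  24
The fourth differences are constant at 24.
Work back: 42 − 24 = 18;  -32 − 18 = -50;  -105 + 50 = -55;  -63 + 55 = -8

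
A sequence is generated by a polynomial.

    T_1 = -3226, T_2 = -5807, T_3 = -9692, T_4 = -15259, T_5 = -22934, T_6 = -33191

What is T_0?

-1619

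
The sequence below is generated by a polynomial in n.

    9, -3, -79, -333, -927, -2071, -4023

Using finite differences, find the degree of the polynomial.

D1: -12, -76, -254, -594, -1144, -1952
D2: -64, -178, -340, -550, -808
D3: -114, -162, -210, -258
D4: -48, -48, -48
The fourth differences are constant, so the polynomial has degree 4.

4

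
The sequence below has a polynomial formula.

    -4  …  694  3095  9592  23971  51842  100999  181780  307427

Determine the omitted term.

Using the last 8 terms:
First differences: 2401  6497  14379  27871  49157  80781  125647
Second differences: 4096  7882  13492  21286  31624  44866
Third differences: 3786  5610  7794  10338  13242
Fourth differences: 1824  2184  2544  2904
Fifth differences: 360  360  360
Constant fifth difference = 360.
Extend backward: 1824 − 360 = 1464;  3786 − 1464 = 2322;  4096 − 2322 = 1774;  2401 − 1774 = 627;  694 − 627 = 67

67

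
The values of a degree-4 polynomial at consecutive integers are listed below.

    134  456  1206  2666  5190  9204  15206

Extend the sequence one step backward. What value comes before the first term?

322  750  1460  2524  4014  6002
428  710  1064  1490  1988
282  354  426  498
72  72  72
The fourth differences are constant at 72.
Work back: 282 − 72 = 210;  428 − 210 = 218;  322 − 218 = 104;  134 − 104 = 30

30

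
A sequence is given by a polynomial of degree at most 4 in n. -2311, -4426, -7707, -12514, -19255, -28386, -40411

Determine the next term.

-55882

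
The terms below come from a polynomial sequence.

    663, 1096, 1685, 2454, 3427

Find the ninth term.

9839

First differences: 433, 589, 769, 973
Second differences: 156, 180, 204
Third differences: 24, 24
Constant third difference = 24, so extend:
204 + 24 = 228;  973 + 228 = 1201;  3427 + 1201 = 4628
228 + 24 = 252;  1201 + 252 = 1453;  4628 + 1453 = 6081
252 + 24 = 276;  1453 + 276 = 1729;  6081 + 1729 = 7810
276 + 24 = 300;  1729 + 300 = 2029;  7810 + 2029 = 9839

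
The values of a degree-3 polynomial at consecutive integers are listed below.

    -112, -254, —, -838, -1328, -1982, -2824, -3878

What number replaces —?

-488

Using the last 5 terms:
First differences: -490  -654  -842  -1054
Second differences: -164  -188  -212
Third differences: -24  -24
Constant third difference = -24.
Extend backward: -164 + 24 = -140;  -490 + 140 = -350;  -838 + 350 = -488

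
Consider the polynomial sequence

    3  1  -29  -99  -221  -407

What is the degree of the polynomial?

3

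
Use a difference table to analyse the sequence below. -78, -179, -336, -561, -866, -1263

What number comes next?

-1764

D1: -101, -157, -225, -305, -397
D2: -56, -68, -80, -92
D3: -12, -12, -12
The third differences are constant (-12).
-92 − 12 = -104;  -397 − 104 = -501;  -1263 − 501 = -1764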